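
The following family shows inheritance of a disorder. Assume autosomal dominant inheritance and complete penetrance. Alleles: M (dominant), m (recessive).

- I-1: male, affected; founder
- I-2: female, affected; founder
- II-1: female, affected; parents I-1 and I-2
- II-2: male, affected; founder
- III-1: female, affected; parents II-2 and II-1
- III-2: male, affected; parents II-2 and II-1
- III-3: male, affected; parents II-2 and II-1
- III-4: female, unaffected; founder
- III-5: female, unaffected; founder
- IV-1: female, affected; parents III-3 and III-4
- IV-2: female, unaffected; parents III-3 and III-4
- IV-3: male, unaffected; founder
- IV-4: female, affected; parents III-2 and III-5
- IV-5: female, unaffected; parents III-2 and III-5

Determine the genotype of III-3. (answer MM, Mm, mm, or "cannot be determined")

Mm

From phenotype alone, III-3 is MM or Mm.
III-3 is affected so carries M and passed m to IV-2 (mm), so III-3 is Mm.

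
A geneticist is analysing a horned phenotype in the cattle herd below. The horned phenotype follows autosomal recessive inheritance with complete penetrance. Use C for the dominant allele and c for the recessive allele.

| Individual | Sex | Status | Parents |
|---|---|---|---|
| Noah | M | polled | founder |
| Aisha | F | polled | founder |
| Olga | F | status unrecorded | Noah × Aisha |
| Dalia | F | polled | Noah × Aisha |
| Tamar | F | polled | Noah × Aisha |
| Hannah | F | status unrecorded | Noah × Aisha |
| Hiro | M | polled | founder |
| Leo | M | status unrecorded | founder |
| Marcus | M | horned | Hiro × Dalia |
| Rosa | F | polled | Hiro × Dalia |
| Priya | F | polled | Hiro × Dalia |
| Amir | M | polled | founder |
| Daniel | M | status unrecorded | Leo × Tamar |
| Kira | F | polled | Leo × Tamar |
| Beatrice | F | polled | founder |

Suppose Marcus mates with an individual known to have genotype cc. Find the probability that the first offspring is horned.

Marcus is horned, so Marcus is cc.
The cross gives 1 cc, so P(offspring is horned) = 1.

1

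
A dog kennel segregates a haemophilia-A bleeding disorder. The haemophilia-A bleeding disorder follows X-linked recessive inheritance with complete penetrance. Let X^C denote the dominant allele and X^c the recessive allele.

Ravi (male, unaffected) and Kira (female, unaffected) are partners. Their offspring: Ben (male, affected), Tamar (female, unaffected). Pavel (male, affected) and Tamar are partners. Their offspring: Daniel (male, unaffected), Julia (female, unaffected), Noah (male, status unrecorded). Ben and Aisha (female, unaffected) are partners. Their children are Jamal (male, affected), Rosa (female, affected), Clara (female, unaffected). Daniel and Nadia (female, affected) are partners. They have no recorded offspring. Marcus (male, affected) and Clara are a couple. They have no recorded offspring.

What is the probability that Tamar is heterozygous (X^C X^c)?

1/5

Ravi is unaffected, so Ravi is X^C Y.
Kira is unaffected so carries C and passed c to Ben (X^c Y), so Kira is X^C X^c.
Their cross gives offspring ratios 1/2 X^C X^C : 1/2 X^C X^c. Conditioning on Tamar being unaffected, P(X^C X^c) = 1/2 / 1 = 1/2 before taking Tamar's own offspring into account.
Pavel is affected, so Pavel is X^c Y.
Now use Tamar's offspring. Probability of each recorded status — unaffected son Daniel: 1/2 if Tamar is X^C X^c, 1 if X^C X^C; unaffected daughter Julia: 1/2 if Tamar is X^C X^c, 1 if X^C X^C. (Noah: equally likely either way, so uninformative.)
Bayes: P(X^C X^c) = 1/2·1/4 / (1/2·1/4 + 1/2·1) = 1/5.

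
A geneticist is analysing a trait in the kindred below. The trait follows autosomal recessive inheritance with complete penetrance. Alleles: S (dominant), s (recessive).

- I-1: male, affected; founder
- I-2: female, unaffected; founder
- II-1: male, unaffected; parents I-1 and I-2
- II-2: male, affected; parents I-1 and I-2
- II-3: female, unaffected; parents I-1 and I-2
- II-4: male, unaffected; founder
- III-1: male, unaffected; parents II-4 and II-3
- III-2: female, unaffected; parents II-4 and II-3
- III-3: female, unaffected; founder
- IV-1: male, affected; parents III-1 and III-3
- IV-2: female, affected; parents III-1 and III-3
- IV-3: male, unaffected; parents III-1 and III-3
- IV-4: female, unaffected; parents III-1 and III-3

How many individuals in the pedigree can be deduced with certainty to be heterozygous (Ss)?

5

Obligate heterozygotes: I-2 is unaffected so carries S and passed s to II-2 (ss), so I-2 is Ss; II-1 is unaffected so carries S and received s from I-1 (ss), so II-1 is Ss; II-3 is unaffected so carries S and received s from I-1 (ss), so II-3 is Ss; III-1 is unaffected so carries S and passed s to IV-1 (ss), so III-1 is Ss; III-3 is unaffected so carries S and passed s to IV-1 (ss), so III-3 is Ss.
Every other individual is either homozygous by phenotype or has at least one consistent homozygous assignment, so the count is 5.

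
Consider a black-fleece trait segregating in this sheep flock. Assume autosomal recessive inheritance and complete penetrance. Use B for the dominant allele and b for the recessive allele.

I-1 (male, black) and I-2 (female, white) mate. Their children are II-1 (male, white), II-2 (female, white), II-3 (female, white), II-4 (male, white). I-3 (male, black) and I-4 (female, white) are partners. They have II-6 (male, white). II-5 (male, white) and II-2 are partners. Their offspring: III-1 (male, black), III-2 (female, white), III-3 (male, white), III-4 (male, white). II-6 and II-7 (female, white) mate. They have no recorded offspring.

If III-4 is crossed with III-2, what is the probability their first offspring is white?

II-5 is white so carries B and passed b to III-1 (bb), so II-5 is Bb.
II-2 is white so carries B and received b from I-1 (bb), so II-2 is Bb.
III-4 is a white offspring of II-5 (Bb) × II-2 (Bb), whose cross gives 1/4 BB : 1/2 Bb : 1/4 bb; conditioning on being white, III-4 is BB with probability 1/3, Bb with probability 2/3.
III-2 is a white offspring of II-5 (Bb) × II-2 (Bb), whose cross gives 1/4 BB : 1/2 Bb : 1/4 bb; conditioning on being white, III-2 is BB with probability 1/3, Bb with probability 2/3.
Summing over parental genotype combinations, P(offspring is white) = 1/9·1 + 2/9·1 + 2/9·1 + 4/9·3/4 = 8/9.

8/9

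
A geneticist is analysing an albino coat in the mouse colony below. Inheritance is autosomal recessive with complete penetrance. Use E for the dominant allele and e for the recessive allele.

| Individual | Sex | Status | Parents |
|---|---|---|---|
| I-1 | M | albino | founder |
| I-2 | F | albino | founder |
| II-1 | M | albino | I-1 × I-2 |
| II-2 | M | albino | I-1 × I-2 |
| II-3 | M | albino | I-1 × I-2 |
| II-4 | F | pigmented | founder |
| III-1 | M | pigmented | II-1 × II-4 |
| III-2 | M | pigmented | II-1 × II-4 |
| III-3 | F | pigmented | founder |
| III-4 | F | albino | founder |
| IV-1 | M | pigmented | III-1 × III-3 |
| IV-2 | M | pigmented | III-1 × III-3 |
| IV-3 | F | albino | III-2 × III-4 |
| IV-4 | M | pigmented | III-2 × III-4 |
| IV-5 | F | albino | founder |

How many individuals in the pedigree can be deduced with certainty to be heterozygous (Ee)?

Obligate heterozygotes: III-1 is pigmented so carries E and received e from II-1 (ee), so III-1 is Ee; III-2 is pigmented so carries E and received e from II-1 (ee), so III-2 is Ee; IV-4 is pigmented so carries E and received e from III-4 (ee), so IV-4 is Ee.
Every other individual is either homozygous by phenotype or has at least one consistent homozygous assignment, so the count is 3.

3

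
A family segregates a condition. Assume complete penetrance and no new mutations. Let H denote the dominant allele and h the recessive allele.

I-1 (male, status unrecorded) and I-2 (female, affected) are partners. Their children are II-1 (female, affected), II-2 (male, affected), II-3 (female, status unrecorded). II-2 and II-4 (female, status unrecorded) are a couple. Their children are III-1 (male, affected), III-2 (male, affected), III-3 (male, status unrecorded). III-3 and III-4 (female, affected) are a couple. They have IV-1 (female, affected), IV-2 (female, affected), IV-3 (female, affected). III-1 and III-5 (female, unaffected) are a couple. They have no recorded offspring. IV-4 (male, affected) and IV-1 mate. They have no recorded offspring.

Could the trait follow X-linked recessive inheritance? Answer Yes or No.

Yes

A consistent assignment under X-linked recessive exists: I-1 X^h Y, I-2 X^h X^h, II-1 X^h X^h, II-2 X^h Y, II-3 X^h X^h, II-4 X^H X^h, III-1 X^h Y, III-2 X^h Y, III-3 X^h Y, III-4 X^h X^h, III-5 X^H X^H, IV-1 X^h X^h, IV-2 X^h X^h, IV-3 X^h X^h, IV-4 X^h Y.
In this assignment every recorded phenotype matches its genotype and every non-founder's genotype is obtainable from its parents' genotypes, so the pedigree is consistent.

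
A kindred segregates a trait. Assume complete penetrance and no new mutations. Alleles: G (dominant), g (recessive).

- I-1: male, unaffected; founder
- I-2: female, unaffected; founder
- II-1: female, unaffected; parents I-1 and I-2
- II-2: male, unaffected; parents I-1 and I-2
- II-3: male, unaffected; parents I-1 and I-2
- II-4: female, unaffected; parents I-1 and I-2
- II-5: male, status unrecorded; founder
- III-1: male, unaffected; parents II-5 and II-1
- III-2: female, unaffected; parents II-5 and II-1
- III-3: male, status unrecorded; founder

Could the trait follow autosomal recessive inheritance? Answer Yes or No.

A consistent assignment under autosomal recessive exists: I-1 GG, I-2 GG, II-1 GG, II-2 GG, II-3 GG, II-4 GG, II-5 GG, III-1 GG, III-2 GG, III-3 GG.
In this assignment every recorded phenotype matches its genotype and every non-founder's genotype is obtainable from its parents' genotypes, so the pedigree is consistent.

Yes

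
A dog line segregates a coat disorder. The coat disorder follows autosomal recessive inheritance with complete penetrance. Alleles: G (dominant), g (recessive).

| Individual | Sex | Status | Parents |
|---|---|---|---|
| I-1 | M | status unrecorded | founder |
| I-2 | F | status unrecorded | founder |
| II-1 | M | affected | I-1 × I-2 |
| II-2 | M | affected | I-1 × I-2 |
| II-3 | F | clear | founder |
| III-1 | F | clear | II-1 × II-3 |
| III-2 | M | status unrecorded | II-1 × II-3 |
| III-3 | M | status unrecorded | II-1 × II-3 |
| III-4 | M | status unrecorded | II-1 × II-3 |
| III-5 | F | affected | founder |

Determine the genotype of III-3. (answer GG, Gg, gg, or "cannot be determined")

III-3's phenotype is unrecorded, and no parent or child forces a single allele at both positions; consistent genotype assignments exist with III-3 as Gg or gg.

cannot be determined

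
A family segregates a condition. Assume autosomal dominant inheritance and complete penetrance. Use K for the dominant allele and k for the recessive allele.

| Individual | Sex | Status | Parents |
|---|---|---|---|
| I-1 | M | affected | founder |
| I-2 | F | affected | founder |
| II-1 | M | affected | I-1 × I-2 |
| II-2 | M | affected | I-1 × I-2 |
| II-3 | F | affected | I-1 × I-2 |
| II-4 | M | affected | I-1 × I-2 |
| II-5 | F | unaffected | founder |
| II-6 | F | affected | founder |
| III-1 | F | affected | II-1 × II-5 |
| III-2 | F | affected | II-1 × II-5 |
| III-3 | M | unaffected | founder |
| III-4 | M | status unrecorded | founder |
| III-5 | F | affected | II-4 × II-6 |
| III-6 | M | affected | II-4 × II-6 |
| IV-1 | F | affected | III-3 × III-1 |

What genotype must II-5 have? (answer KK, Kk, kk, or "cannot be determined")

kk

II-5 is unaffected, so II-5 is kk.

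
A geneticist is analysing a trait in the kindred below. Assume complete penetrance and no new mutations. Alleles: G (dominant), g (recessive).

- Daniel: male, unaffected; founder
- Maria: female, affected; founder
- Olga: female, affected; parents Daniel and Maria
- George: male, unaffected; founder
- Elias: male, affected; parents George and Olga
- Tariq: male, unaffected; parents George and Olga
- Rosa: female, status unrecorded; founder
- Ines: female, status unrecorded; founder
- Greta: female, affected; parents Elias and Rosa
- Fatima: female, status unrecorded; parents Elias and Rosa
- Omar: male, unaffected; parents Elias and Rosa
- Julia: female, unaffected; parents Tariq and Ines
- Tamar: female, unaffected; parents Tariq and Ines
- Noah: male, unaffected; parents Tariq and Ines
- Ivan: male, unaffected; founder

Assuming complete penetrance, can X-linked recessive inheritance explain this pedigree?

Under X-linked recessive, Olga (affected, female) cannot arise from Daniel (unaffected) × Maria (affected).

No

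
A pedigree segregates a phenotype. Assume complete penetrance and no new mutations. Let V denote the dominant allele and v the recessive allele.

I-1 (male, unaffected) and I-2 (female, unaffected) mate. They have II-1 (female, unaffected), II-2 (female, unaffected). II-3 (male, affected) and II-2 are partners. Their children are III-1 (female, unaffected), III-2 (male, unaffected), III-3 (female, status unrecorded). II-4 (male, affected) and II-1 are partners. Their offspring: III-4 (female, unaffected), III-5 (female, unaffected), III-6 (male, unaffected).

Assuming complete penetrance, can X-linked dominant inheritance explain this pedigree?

Under X-linked dominant, III-1 (unaffected, female) cannot arise from II-3 (affected) × II-2 (unaffected).

No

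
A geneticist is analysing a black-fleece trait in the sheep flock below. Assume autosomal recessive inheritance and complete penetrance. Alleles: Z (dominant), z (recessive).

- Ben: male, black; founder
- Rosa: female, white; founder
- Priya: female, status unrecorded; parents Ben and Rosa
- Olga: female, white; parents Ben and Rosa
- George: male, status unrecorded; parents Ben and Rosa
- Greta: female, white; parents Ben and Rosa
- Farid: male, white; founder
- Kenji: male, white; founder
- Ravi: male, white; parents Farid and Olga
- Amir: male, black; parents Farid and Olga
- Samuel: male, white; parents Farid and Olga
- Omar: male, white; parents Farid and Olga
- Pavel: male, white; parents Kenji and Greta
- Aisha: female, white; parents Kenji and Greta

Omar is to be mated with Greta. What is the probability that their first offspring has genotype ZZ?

Farid is white so carries Z and passed z to Amir (zz), so Farid is Zz.
Olga is white so carries Z and received z from Ben (zz), so Olga is Zz.
Omar is a white offspring of Farid (Zz) × Olga (Zz), whose cross gives 1/4 ZZ : 1/2 Zz : 1/4 zz; conditioning on being white, Omar is ZZ with probability 1/3, Zz with probability 2/3.
Greta is white so carries Z and received z from Ben (zz), so Greta is Zz.
Summing over parental genotype combinations, P(offspring has genotype ZZ) = 1/3·1/2 + 2/3·1/4 = 1/3.

1/3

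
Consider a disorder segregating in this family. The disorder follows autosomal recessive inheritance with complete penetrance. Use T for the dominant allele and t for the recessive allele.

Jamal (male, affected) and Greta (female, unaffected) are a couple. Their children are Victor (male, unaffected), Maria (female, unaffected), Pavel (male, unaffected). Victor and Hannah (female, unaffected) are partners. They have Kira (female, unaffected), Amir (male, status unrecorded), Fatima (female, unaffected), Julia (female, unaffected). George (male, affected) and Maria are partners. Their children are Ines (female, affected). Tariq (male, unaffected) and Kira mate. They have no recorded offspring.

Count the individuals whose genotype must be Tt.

3

Obligate heterozygotes: Victor is unaffected so carries T and received t from Jamal (tt), so Victor is Tt; Maria is unaffected so carries T and received t from Jamal (tt), so Maria is Tt; Pavel is unaffected so carries T and received t from Jamal (tt), so Pavel is Tt.
Every other individual is either homozygous by phenotype or has at least one consistent homozygous assignment, so the count is 3.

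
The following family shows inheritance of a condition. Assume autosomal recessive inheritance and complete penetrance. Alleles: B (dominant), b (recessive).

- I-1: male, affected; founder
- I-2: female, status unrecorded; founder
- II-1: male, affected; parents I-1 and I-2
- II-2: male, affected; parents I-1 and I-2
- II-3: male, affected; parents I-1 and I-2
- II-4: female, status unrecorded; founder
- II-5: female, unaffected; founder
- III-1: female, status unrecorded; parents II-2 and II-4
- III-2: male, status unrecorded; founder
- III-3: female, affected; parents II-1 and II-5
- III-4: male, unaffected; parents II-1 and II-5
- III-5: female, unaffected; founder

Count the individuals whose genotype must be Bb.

Obligate heterozygotes: II-5 is unaffected so carries B and passed b to III-3 (bb), so II-5 is Bb; III-4 is unaffected so carries B and received b from II-1 (bb), so III-4 is Bb.
Every other individual is either homozygous by phenotype or has at least one consistent homozygous assignment, so the count is 2.

2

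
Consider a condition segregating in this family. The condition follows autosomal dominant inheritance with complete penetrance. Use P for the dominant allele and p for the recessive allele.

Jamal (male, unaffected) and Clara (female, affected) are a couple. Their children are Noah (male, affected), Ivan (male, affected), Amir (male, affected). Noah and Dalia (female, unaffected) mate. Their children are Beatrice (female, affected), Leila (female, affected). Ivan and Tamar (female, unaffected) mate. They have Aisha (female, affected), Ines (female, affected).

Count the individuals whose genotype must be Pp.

Obligate heterozygotes: Noah is affected so carries P and received p from Jamal (pp), so Noah is Pp; Ivan is affected so carries P and received p from Jamal (pp), so Ivan is Pp; Amir is affected so carries P and received p from Jamal (pp), so Amir is Pp; Beatrice is affected so carries P and received p from Dalia (pp), so Beatrice is Pp; Leila is affected so carries P and received p from Dalia (pp), so Leila is Pp; Aisha is affected so carries P and received p from Tamar (pp), so Aisha is Pp; Ines is affected so carries P and received p from Tamar (pp), so Ines is Pp.
Every other individual is either homozygous by phenotype or has at least one consistent homozygous assignment, so the count is 7.

7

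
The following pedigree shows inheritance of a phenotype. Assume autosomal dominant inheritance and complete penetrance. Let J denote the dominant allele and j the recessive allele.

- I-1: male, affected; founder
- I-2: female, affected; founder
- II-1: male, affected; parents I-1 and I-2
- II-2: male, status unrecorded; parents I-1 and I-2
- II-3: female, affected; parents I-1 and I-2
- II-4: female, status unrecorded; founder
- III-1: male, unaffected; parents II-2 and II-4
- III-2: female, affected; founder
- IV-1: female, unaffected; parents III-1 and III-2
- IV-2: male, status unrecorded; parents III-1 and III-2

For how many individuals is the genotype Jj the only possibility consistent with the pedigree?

Obligate heterozygotes: III-2 is affected so carries J and passed j to IV-1 (jj), so III-2 is Jj.
Every other individual is either homozygous by phenotype or has at least one consistent homozygous assignment, so the count is 1.

1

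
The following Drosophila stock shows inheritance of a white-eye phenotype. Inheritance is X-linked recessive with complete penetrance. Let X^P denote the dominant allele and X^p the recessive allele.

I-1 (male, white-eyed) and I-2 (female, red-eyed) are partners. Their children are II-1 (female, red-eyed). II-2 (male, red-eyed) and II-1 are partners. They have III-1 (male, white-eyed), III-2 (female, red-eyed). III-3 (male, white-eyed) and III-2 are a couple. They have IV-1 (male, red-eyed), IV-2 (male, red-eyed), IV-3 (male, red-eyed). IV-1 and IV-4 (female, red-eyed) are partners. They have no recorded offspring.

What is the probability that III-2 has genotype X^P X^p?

1/9

II-2 is red-eyed, so II-2 is X^P Y.
II-1 is red-eyed so carries P and received p from I-1 (X^p Y), so II-1 is X^P X^p.
Their cross gives offspring ratios 1/2 X^P X^P : 1/2 X^P X^p. Conditioning on III-2 being red-eyed, P(X^P X^p) = 1/2 / 1 = 1/2 before taking III-2's own offspring into account.
III-3 is white-eyed, so III-3 is X^p Y.
Now use III-2's offspring. Probability of each recorded status — red-eyed son IV-1: 1/2 if III-2 is X^P X^p, 1 if X^P X^P; red-eyed son IV-2: 1/2 if III-2 is X^P X^p, 1 if X^P X^P; red-eyed son IV-3: 1/2 if III-2 is X^P X^p, 1 if X^P X^P.
Bayes: P(X^P X^p) = 1/2·1/8 / (1/2·1/8 + 1/2·1) = 1/9.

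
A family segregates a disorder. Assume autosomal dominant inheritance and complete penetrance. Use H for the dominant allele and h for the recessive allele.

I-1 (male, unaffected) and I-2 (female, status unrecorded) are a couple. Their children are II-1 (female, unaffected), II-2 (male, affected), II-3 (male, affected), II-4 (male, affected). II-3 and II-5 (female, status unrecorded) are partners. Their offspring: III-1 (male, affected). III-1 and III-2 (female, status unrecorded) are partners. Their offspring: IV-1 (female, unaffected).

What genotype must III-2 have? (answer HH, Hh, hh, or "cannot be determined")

III-2's phenotype is unrecorded, and no parent or child forces a single allele at both positions; consistent genotype assignments exist with III-2 as Hh or hh.

cannot be determined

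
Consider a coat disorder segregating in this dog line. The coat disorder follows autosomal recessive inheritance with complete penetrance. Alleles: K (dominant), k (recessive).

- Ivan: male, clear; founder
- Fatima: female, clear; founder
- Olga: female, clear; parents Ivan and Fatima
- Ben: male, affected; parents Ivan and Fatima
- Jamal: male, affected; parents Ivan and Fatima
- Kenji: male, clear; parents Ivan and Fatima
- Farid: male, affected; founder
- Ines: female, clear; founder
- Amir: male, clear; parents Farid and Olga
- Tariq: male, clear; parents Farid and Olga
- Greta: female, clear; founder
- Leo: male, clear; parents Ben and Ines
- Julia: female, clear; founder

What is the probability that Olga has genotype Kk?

Ivan is clear so carries K and passed k to Ben (kk), so Ivan is Kk.
Fatima is clear so carries K and passed k to Ben (kk), so Fatima is Kk.
Their cross gives offspring ratios 1/4 KK : 1/2 Kk : 1/4 kk. Conditioning on Olga being clear, P(Kk) = 1/2 / 3/4 = 2/3 before taking Olga's own offspring into account.
Farid is affected, so Farid is kk.
Now use Olga's offspring. Probability of each recorded status — clear son Amir: 1/2 if Olga is Kk, 1 if KK; clear son Tariq: 1/2 if Olga is Kk, 1 if KK.
Bayes: P(Kk) = 2/3·1/4 / (2/3·1/4 + 1/3·1) = 1/3.

1/3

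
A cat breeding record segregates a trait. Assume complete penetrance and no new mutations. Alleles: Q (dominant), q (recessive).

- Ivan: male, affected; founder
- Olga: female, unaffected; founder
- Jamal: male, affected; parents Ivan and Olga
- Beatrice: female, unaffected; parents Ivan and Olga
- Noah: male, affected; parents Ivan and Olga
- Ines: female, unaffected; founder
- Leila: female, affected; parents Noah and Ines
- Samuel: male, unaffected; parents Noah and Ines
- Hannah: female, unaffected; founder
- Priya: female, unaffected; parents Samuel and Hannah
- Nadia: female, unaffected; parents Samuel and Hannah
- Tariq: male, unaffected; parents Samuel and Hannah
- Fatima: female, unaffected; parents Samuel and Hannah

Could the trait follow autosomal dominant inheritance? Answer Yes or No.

A consistent assignment under autosomal dominant exists: Ivan Qq, Olga qq, Jamal Qq, Beatrice qq, Noah Qq, Ines qq, Leila Qq, Samuel qq, Hannah qq, Priya qq, Nadia qq, Tariq qq, Fatima qq.
In this assignment every recorded phenotype matches its genotype and every non-founder's genotype is obtainable from its parents' genotypes, so the pedigree is consistent.

Yes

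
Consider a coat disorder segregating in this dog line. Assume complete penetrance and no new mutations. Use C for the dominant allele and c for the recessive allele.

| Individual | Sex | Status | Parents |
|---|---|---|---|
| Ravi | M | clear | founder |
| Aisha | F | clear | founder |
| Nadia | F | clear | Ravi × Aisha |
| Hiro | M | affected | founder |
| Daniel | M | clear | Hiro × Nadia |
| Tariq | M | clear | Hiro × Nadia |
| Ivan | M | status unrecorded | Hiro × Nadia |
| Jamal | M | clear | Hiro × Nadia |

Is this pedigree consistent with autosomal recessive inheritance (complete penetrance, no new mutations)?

A consistent assignment under autosomal recessive exists: Ravi CC, Aisha CC, Nadia CC, Hiro cc, Daniel Cc, Tariq Cc, Ivan Cc, Jamal Cc.
In this assignment every recorded phenotype matches its genotype and every non-founder's genotype is obtainable from its parents' genotypes, so the pedigree is consistent.

Yes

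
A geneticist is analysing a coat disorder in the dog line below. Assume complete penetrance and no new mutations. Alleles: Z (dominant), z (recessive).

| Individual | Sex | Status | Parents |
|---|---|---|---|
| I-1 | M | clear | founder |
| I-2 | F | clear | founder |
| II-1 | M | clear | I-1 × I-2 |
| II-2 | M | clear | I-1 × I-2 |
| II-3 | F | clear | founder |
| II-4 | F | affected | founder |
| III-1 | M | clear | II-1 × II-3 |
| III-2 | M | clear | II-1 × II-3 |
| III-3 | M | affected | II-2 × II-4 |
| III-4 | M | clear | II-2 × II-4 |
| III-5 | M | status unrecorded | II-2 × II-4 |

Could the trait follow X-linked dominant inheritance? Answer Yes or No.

Yes

A consistent assignment under X-linked dominant exists: I-1 X^z Y, I-2 X^z X^z, II-1 X^z Y, II-2 X^z Y, II-3 X^z X^z, II-4 X^Z X^z, III-1 X^z Y, III-2 X^z Y, III-3 X^Z Y, III-4 X^z Y, III-5 X^Z Y.
In this assignment every recorded phenotype matches its genotype and every non-founder's genotype is obtainable from its parents' genotypes, so the pedigree is consistent.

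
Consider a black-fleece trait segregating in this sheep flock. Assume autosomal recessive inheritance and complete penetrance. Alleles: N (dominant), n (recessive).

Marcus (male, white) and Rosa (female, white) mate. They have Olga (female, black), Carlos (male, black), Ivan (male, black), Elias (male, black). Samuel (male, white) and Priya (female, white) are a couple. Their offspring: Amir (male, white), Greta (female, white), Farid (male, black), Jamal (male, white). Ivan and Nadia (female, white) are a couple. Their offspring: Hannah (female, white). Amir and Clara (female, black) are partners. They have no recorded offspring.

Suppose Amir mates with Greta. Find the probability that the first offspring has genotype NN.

Samuel is white so carries N and passed n to Farid (nn), so Samuel is Nn.
Priya is white so carries N and passed n to Farid (nn), so Priya is Nn.
Amir is a white offspring of Samuel (Nn) × Priya (Nn), whose cross gives 1/4 NN : 1/2 Nn : 1/4 nn; conditioning on being white, Amir is NN with probability 1/3, Nn with probability 2/3.
Greta is a white offspring of Samuel (Nn) × Priya (Nn), whose cross gives 1/4 NN : 1/2 Nn : 1/4 nn; conditioning on being white, Greta is NN with probability 1/3, Nn with probability 2/3.
Summing over parental genotype combinations, P(offspring has genotype NN) = 1/9·1 + 2/9·1/2 + 2/9·1/2 + 4/9·1/4 = 4/9.

4/9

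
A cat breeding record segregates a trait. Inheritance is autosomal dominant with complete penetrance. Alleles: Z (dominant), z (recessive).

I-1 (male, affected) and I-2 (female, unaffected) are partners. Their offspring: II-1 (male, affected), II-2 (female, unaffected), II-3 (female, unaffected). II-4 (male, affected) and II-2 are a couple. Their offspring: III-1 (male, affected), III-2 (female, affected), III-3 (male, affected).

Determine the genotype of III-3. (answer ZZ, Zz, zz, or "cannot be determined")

Zz

From phenotype alone, III-3 is ZZ or Zz.
III-3 is affected so carries Z and received z from II-2 (zz), so III-3 is Zz.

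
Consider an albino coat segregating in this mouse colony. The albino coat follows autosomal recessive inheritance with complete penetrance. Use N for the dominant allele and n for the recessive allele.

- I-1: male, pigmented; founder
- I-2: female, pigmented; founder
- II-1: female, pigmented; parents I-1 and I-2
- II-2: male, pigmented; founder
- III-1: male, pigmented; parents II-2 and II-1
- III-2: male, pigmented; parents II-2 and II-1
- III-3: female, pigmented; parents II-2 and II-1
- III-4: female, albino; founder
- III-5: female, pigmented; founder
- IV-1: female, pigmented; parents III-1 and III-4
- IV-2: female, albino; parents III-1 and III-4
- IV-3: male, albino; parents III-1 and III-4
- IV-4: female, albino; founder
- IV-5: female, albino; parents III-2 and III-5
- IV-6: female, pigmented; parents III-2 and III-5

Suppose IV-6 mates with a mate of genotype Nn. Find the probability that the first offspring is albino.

III-2 is pigmented so carries N and passed n to IV-5 (nn), so III-2 is Nn.
III-5 is pigmented so carries N and passed n to IV-5 (nn), so III-5 is Nn.
IV-6 is a pigmented offspring of III-2 (Nn) × III-5 (Nn), whose cross gives 1/4 NN : 1/2 Nn : 1/4 nn; conditioning on being pigmented, IV-6 is NN with probability 1/3, Nn with probability 2/3.
Summing over parental genotype combinations, P(offspring is albino) = 2/3·1/4 = 1/6.

1/6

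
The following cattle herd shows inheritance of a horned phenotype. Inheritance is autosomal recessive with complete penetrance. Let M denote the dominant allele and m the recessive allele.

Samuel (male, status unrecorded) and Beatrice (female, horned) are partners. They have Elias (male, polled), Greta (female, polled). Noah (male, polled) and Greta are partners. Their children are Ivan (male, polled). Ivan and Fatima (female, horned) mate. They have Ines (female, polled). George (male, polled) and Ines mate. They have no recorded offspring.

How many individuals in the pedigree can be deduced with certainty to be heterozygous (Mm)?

Obligate heterozygotes: Elias is polled so carries M and received m from Beatrice (mm), so Elias is Mm; Greta is polled so carries M and received m from Beatrice (mm), so Greta is Mm; Ines is polled so carries M and received m from Fatima (mm), so Ines is Mm.
Every other individual is either homozygous by phenotype or has at least one consistent homozygous assignment, so the count is 3.

3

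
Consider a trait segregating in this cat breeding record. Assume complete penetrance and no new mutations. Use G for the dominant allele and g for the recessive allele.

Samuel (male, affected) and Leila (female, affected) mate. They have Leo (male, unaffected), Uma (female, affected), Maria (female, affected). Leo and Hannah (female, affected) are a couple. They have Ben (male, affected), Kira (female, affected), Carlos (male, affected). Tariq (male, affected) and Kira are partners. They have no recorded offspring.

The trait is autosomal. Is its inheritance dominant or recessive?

dominant

Samuel and Leila are both affected yet have an unaffected child Leo. Under a recessive model two affected parents are homozygous and every child would be affected, so the trait cannot be recessive.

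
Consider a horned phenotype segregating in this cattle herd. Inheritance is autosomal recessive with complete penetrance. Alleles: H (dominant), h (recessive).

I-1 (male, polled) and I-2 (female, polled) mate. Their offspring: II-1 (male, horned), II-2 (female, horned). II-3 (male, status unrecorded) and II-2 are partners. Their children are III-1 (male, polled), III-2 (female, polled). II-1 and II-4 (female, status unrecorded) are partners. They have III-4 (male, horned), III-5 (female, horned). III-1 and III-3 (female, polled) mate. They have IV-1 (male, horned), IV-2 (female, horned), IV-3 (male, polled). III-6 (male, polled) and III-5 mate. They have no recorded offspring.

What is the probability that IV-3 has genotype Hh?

2/3

III-1 is polled so carries H and received h from II-2 (hh), so III-1 is Hh.
III-3 is polled so carries H and passed h to IV-1 (hh), so III-3 is Hh.
Their cross gives offspring ratios 1/4 HH : 1/2 Hh : 1/4 hh. Conditioning on IV-3 being polled, P(Hh) = 1/2 / 3/4 = 2/3.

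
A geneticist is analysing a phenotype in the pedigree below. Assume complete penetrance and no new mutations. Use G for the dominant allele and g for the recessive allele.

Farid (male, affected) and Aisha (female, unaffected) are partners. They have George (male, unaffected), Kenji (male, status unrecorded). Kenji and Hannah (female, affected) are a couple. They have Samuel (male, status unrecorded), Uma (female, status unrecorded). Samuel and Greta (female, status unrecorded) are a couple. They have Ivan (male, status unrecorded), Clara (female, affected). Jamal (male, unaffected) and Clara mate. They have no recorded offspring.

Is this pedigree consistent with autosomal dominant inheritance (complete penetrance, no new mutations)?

A consistent assignment under autosomal dominant exists: Farid Gg, Aisha gg, George gg, Kenji Gg, Hannah GG, Samuel GG, Uma GG, Greta GG, Ivan GG, Clara GG, Jamal gg.
In this assignment every recorded phenotype matches its genotype and every non-founder's genotype is obtainable from its parents' genotypes, so the pedigree is consistent.

Yes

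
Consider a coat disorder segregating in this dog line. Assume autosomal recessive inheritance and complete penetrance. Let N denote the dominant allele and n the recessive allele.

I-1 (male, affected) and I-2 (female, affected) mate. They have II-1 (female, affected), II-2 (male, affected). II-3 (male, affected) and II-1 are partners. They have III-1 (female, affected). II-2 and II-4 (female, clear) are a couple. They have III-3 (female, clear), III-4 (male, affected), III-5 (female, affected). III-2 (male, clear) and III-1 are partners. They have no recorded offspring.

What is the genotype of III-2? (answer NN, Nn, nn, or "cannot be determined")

cannot be determined

III-2's phenotype allows NN or Nn, and no parent or child forces a single allele at both positions; consistent genotype assignments exist with III-2 as NN or Nn.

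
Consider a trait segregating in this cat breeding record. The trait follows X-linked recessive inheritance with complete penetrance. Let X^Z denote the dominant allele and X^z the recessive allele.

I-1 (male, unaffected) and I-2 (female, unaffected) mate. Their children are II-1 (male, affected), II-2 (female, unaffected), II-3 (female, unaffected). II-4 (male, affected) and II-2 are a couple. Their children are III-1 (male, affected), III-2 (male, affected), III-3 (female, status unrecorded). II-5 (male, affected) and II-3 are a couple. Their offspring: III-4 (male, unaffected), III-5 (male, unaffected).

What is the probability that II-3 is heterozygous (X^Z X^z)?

1/5

I-1 is unaffected, so I-1 is X^Z Y.
I-2 is unaffected so carries Z and passed z to II-1 (X^z Y), so I-2 is X^Z X^z.
Their cross gives offspring ratios 1/2 X^Z X^Z : 1/2 X^Z X^z. Conditioning on II-3 being unaffected, P(X^Z X^z) = 1/2 / 1 = 1/2 before taking II-3's own offspring into account.
II-5 is affected, so II-5 is X^z Y.
Now use II-3's offspring. Probability of each recorded status — unaffected son III-4: 1/2 if II-3 is X^Z X^z, 1 if X^Z X^Z; unaffected son III-5: 1/2 if II-3 is X^Z X^z, 1 if X^Z X^Z.
Bayes: P(X^Z X^z) = 1/2·1/4 / (1/2·1/4 + 1/2·1) = 1/5.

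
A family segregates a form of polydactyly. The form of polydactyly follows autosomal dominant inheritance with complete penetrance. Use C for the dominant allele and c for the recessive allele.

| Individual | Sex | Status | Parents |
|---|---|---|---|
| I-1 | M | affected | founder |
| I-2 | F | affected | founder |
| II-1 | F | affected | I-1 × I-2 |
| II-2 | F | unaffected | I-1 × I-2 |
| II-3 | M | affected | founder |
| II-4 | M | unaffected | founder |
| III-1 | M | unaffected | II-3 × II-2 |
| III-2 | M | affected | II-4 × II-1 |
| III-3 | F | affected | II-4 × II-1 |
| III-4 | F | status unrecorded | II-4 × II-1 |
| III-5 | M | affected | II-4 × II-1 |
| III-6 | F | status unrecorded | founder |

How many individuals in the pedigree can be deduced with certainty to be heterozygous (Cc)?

6

Obligate heterozygotes: I-1 is affected so carries C and passed c to II-2 (cc), so I-1 is Cc; I-2 is affected so carries C and passed c to II-2 (cc), so I-2 is Cc; II-3 is affected so carries C and passed c to III-1 (cc), so II-3 is Cc; III-2 is affected so carries C and received c from II-4 (cc), so III-2 is Cc; III-3 is affected so carries C and received c from II-4 (cc), so III-3 is Cc; III-5 is affected so carries C and received c from II-4 (cc), so III-5 is Cc.
Every other individual is either homozygous by phenotype or has at least one consistent homozygous assignment, so the count is 6.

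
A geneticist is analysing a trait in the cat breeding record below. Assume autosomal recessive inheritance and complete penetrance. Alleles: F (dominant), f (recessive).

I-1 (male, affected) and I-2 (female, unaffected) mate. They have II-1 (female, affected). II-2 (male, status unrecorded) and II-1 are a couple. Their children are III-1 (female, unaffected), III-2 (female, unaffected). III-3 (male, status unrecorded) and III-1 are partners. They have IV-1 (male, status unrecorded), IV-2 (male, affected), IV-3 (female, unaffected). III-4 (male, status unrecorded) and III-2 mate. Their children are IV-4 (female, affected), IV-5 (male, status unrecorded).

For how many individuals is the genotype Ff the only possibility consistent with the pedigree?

Obligate heterozygotes: I-2 is unaffected so carries F and passed f to II-1 (ff), so I-2 is Ff; III-1 is unaffected so carries F and received f from II-1 (ff), so III-1 is Ff; III-2 is unaffected so carries F and received f from II-1 (ff), so III-2 is Ff.
Every other individual is either homozygous by phenotype or has at least one consistent homozygous assignment, so the count is 3.

3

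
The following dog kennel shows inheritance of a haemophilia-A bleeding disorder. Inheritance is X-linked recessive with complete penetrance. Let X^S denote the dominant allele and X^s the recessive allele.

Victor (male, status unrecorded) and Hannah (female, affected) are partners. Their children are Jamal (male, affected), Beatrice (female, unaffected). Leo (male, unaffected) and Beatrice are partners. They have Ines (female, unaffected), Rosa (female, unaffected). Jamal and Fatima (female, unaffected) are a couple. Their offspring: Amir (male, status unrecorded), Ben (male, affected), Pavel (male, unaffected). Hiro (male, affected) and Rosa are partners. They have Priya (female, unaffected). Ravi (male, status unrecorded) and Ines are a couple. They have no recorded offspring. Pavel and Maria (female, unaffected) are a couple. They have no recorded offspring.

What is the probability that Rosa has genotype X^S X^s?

Leo is unaffected, so Leo is X^S Y.
Beatrice is unaffected so carries S and received s from Hannah (X^s X^s), so Beatrice is X^S X^s.
Their cross gives offspring ratios 1/2 X^S X^S : 1/2 X^S X^s. Conditioning on Rosa being unaffected, P(X^S X^s) = 1/2 / 1 = 1/2 before taking Rosa's own offspring into account.
Hiro is affected, so Hiro is X^s Y.
Now use Rosa's offspring. Probability of each recorded status — unaffected daughter Priya: 1/2 if Rosa is X^S X^s, 1 if X^S X^S.
Bayes: P(X^S X^s) = 1/2·1/2 / (1/2·1/2 + 1/2·1) = 1/3.

1/3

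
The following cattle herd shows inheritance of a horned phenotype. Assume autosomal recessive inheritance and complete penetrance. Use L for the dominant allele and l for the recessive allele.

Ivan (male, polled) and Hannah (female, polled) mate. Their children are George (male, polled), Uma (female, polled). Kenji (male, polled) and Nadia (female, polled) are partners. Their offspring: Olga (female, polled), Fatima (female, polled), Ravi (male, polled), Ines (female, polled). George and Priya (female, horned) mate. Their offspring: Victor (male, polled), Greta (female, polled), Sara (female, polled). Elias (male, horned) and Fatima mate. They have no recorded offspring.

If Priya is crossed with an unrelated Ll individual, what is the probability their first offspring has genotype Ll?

1/2

Priya is horned, so Priya is ll.
The cross gives 1/2 Ll : 1/2 ll, so P(offspring has genotype Ll) = 1/2.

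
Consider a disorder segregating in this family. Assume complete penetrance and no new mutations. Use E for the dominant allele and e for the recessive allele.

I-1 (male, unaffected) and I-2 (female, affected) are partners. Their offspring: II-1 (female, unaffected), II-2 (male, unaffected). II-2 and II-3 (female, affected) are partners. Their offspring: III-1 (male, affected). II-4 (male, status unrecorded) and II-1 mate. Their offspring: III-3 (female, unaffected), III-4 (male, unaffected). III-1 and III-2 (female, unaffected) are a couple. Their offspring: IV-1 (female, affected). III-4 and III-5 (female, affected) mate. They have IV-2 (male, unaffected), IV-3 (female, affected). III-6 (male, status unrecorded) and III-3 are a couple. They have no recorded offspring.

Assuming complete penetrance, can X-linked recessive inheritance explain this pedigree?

Under X-linked recessive, II-2 (unaffected, male) cannot arise from I-1 (unaffected) × I-2 (affected).

No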